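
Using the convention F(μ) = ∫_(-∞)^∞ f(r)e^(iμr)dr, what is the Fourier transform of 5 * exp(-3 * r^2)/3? 5 * sqrt(3) * sqrt(pi) * exp(-μ^2/12)/9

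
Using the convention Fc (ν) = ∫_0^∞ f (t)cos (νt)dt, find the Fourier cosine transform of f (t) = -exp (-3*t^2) -sqrt (3)*sqrt (pi)*exp (-ν^2/12)/6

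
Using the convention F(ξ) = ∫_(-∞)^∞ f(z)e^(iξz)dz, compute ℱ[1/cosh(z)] pi/cosh(pi*ξ/2)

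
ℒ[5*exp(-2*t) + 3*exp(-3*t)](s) 3/(s + 3) + 5/(s + 2)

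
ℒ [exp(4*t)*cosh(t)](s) (s - 4) /((s - 4) ^2 - 1) 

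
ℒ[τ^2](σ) 2/σ^3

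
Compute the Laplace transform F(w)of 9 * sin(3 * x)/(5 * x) 9 * atan(3/w)/5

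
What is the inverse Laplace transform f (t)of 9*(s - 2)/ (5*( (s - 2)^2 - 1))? 9*exp (2*t)*cosh (t)/5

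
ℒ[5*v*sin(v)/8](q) 5*q/(4*(q^2 + 1)^2)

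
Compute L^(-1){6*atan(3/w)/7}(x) 6*sin(3*x)/(7*x)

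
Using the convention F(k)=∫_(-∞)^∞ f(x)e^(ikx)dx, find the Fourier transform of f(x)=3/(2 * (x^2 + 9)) pi * exp(-3 * Abs(k))/2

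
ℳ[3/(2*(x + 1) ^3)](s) 3*pi*(s - 2)*(s - 1) /(4*sin(pi*s) ) 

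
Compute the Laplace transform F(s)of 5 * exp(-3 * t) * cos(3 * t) 5 * (s + 3)/((s + 3)^2 + 9)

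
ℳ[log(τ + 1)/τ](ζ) -pi * csc(pi * ζ)/(ζ - 1)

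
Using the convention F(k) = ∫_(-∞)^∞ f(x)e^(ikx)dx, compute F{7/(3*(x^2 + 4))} 7*pi*exp(-2*Abs(k))/6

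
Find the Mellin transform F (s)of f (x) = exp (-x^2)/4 gamma (s/2)/8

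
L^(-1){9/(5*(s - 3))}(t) 9*exp(3*t)/5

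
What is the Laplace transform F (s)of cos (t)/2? s/ (2*(s^2+1))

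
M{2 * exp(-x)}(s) 2 * gamma(s)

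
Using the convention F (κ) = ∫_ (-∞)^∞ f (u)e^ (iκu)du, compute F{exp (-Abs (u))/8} 1/ (4 * (κ^2+1))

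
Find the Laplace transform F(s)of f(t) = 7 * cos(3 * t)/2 7 * s/(2 * (s^2 + 9))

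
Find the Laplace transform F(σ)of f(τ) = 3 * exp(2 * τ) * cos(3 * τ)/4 3 * (σ - 2)/(4 * ((σ - 2)^2 + 9))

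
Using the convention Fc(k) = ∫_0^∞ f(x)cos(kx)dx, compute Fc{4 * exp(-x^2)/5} 2 * sqrt(pi) * exp(-k^2/4)/5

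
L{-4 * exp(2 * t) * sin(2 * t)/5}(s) -8/(5 * (s - 2)^2 + 20)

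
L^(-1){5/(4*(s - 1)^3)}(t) 5*t^2*exp(t)/8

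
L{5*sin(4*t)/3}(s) 20/(3*(s^2 + 16))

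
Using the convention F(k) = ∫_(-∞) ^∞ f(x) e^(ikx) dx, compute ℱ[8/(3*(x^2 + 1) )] 8*pi*exp(-Abs(k) ) /3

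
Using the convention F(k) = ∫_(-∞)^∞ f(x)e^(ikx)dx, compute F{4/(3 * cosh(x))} 4 * pi/(3 * cosh(pi * k/2))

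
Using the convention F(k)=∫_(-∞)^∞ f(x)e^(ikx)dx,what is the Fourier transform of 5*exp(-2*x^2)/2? 5*sqrt(2)*sqrt(pi)*exp(-k^2/8)/4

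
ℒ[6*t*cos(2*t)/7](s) 6*(s^2 - 4)/(7*(s^2 + 4)^2)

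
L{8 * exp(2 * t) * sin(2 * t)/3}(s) 16/(3 * ((s - 2)^2 + 4))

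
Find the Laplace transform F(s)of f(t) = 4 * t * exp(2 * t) 4/(s - 2)^2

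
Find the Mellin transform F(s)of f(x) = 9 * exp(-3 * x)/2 3^(2 - s) * gamma(s)/2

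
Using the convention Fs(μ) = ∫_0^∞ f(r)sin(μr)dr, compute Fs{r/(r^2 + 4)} pi*exp(-2*μ)/2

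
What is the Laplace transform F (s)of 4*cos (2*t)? 4*s/ (s^2 + 4)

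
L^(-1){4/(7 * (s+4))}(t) 4 * exp(-4 * t)/7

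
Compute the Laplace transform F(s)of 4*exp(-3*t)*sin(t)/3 4/(3*((s + 3)^2 + 1))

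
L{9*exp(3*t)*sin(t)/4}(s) 9/(4*((s - 3)^2 + 1))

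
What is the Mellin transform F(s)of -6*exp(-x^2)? -3*gamma(s/2)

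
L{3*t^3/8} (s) 9/ (4*s^4)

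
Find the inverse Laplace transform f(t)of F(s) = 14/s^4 7 * t^3/3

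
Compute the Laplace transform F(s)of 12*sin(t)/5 12/(5*(s^2+1))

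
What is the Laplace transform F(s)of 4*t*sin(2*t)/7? 16*s/(7*(s^2+4)^2)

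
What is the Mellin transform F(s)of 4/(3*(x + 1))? 4*pi*csc(pi*s)/3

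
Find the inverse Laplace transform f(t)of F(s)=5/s 5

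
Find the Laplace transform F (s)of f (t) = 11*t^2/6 11/ (3*s^3)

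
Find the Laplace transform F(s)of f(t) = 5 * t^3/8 15/(4 * s^4)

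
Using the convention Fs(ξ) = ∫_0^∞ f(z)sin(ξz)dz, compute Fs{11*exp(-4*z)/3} 11*ξ/(3*(ξ^2+16))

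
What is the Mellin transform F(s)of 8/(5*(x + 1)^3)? 4*pi*(s - 2)*(s - 1)/(5*sin(pi*s))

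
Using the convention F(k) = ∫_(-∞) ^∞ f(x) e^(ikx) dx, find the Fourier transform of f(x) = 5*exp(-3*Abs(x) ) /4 15/(2*(k^2 + 9) ) 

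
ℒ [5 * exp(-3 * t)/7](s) 5/(7 * (s + 3))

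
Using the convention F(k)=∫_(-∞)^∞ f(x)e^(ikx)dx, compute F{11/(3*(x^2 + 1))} 11*pi*exp(-Abs(k))/3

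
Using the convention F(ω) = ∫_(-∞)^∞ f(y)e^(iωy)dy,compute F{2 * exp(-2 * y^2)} sqrt(2) * sqrt(pi) * exp(-ω^2/8)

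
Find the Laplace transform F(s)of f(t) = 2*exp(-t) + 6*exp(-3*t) 6/(s + 3) + 2/(s + 1)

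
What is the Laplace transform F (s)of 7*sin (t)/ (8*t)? 7*atan (1/s)/8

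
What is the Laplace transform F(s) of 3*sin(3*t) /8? 9/(8*(s^2 + 9) ) 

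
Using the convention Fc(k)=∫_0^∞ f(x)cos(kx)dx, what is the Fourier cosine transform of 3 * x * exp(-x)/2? 3 * (1 - k^2)/(2 * (k^2+1)^2)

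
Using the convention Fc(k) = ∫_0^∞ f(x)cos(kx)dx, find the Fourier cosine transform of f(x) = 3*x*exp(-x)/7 3*(1 - k^2)/(7*(k^2+1)^2)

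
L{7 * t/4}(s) 7/(4 * s^2)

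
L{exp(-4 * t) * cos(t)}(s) (s + 4)/((s + 4)^2 + 1)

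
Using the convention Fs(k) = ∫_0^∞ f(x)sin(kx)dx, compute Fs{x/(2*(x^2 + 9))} pi*exp(-3*k)/4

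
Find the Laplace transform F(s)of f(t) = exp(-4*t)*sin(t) 1/((s + 4)^2 + 1)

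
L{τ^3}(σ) 6/σ^4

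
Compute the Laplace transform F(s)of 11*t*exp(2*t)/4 11/(4*(s - 2)^2)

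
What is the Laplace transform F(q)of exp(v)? 1/(q - 1)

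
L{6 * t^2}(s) 12/s^3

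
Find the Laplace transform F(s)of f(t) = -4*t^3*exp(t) -24/(s - 1)^4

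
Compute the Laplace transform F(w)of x w^(-2)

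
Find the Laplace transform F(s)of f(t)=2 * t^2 4/s^3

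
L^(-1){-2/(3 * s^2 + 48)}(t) -sin(4 * t)/6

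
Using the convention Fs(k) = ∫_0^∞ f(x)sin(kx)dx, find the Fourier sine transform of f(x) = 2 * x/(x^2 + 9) pi * exp(-3 * k)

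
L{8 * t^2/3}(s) 16/(3 * s^3)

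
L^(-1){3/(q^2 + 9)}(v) sin(3*v)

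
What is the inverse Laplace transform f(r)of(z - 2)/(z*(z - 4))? exp(2*r)*cosh(2*r)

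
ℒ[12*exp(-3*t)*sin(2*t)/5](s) 24/(5*((s + 3)^2 + 4))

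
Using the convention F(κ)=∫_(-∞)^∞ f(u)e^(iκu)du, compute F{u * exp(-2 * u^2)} sqrt(2) * I * sqrt(pi) * κ * exp(-κ^2/8)/8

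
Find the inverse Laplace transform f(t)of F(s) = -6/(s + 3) -6*exp(-3*t)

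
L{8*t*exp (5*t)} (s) 8/ (s - 5)^2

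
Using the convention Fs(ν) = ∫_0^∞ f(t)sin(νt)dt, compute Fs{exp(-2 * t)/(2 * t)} atan(ν/2)/2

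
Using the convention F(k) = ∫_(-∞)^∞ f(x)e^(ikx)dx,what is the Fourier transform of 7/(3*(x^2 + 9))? 7*pi*exp(-3*Abs(k))/9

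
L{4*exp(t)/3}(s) 4/(3*(s - 1))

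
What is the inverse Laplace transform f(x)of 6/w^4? x^3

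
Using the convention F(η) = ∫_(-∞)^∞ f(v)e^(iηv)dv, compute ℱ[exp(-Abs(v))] 2/(η^2 + 1)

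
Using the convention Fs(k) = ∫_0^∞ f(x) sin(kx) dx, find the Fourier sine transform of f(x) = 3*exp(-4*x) 3*k/(k^2+16) 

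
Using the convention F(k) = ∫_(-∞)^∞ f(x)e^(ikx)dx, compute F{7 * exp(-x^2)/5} 7 * sqrt(pi) * exp(-k^2/4)/5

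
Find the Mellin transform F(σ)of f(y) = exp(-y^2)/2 gamma(σ/2)/4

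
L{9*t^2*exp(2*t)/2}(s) 9/(s - 2)^3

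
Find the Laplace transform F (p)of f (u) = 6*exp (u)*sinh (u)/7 6/ (7*p*(p - 2))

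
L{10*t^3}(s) 60/s^4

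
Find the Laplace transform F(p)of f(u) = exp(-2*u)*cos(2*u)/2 (p + 2)/(2*((p + 2)^2 + 4))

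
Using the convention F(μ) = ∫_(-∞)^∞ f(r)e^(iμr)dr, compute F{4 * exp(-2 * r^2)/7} 2 * sqrt(2) * sqrt(pi) * exp(-μ^2/8)/7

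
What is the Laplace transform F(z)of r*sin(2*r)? 4*z/(z^2+4)^2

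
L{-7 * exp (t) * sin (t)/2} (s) -7/ (2 * (s - 1)^2 + 2)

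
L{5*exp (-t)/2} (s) 5/ (2*(s + 1))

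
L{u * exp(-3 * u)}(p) (p + 3)^(-2)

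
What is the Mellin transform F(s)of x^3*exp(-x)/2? gamma(s + 3)/2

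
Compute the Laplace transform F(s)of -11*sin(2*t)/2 -11/(s^2 + 4)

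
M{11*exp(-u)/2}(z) 11*gamma(z)/2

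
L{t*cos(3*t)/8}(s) (s^2-9)/(8*(s^2+9)^2)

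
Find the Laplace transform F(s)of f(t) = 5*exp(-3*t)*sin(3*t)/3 5/((s + 3)^2 + 9)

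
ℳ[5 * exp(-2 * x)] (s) 5 * gamma(s)/2^s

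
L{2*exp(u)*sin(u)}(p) 2/((p - 1)^2 + 1)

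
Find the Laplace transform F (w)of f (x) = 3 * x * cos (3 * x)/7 3 * (w^2 - 9)/ (7 * (w^2 + 9)^2)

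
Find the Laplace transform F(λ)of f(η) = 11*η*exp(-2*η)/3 11/(3*(λ + 2)^2)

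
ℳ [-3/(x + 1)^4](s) pi*(s - 3)*(s - 2)*(s - 1)/(2*sin(pi*s))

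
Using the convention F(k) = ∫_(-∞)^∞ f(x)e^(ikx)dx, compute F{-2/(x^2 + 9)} -2 * pi * exp(-3 * Abs(k))/3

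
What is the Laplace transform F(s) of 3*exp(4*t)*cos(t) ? 3*(s - 4) /((s - 4) ^2 + 1) 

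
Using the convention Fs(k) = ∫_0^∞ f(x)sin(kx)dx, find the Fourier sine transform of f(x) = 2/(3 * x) pi/3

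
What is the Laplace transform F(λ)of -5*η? -5/λ^2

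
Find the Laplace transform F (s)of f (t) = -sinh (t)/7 -1/ (7*s^2 - 7)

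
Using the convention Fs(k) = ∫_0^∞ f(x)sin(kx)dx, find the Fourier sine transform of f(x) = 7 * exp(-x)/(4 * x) 7 * atan(k)/4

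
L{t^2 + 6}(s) 6/s + 2/s^3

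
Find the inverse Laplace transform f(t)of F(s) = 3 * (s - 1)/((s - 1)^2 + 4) 3 * exp(t) * cos(2 * t)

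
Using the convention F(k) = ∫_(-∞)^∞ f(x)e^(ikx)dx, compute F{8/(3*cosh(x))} 8*pi/(3*cosh(pi*k/2))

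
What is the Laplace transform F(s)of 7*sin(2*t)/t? 7*atan(2/s)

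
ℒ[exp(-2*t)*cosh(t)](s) (s + 2)/((s + 2)^2 - 1)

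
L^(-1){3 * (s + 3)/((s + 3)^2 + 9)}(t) 3 * exp(-3 * t) * cos(3 * t)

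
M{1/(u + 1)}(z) pi * csc(pi * z)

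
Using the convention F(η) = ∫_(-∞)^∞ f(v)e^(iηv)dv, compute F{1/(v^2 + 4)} pi*exp(-2*Abs(η))/2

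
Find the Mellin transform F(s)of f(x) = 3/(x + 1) 3 * pi * csc(pi * s)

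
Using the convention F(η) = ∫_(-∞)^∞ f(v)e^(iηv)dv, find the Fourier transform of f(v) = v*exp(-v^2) I*sqrt(pi)*η*exp(-η^2/4)/2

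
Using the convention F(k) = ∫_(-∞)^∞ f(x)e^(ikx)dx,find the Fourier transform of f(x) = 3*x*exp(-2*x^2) 3*sqrt(2)*I*sqrt(pi)*k*exp(-k^2/8)/8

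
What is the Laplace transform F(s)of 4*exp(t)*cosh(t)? 4*(s - 1)/(s*(s - 2))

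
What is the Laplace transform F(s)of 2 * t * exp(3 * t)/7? 2/(7 * (s - 3)^2)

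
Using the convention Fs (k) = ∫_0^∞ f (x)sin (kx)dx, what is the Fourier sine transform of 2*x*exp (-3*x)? 12*k/ (k^2+9)^2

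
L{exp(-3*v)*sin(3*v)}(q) 3/((q + 3)^2 + 9)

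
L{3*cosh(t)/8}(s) 3*s/(8*(s^2 - 1))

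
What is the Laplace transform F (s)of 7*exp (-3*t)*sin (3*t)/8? 21/ (8*( (s + 3)^2 + 9))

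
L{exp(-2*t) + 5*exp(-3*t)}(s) 1/(s + 2) + 5/(s + 3)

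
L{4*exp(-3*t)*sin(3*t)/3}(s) 4/((s + 3)^2 + 9)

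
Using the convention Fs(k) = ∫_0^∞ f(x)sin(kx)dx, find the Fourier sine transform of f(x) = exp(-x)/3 k/(3*(k^2 + 1))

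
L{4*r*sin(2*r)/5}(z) 16*z/(5*(z^2 + 4)^2)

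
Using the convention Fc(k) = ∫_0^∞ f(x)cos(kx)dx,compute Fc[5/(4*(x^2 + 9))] 5*pi*exp(-3*k)/24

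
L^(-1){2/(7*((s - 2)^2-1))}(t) 2*exp(2*t)*sinh(t)/7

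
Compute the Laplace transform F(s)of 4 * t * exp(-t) 4/(s + 1)^2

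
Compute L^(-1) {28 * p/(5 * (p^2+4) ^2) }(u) 7 * u * sin(2 * u) /5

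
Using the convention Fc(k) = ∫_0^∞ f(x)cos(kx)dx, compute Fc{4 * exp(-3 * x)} 12/(k^2 + 9)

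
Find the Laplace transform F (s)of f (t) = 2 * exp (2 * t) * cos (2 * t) 2 * (s - 2)/ ( (s - 2)^2+4)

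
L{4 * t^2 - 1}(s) 8/s^3 - 1/s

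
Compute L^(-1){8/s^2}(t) 8*t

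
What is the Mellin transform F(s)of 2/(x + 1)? 2*pi*csc(pi*s)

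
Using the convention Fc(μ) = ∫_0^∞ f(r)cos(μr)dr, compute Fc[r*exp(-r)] (1 - μ^2)/(μ^2+1)^2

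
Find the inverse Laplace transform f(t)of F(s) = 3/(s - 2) 3*exp(2*t)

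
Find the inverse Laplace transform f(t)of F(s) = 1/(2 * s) 1/2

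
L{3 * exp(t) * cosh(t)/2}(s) 3 * (s - 1)/(2 * s * (s - 2))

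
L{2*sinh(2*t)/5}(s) 4/(5*(s^2 - 4))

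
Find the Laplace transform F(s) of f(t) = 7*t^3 42/s^4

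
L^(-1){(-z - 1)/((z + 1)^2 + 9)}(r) -exp(-r)*cos(3*r)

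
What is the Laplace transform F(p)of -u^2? -2/p^3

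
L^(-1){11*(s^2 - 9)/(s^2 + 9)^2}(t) 11*t*cos(3*t)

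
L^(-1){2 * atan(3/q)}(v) 2 * sin(3 * v)/v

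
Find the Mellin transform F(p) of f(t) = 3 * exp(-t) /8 3 * gamma(p) /8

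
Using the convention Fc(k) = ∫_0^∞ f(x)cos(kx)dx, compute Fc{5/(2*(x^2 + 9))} 5*pi*exp(-3*k)/12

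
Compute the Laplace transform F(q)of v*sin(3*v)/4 3*q/(2*(q^2 + 9)^2)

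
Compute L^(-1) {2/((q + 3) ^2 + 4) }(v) exp(-3*v)*sin(2*v) 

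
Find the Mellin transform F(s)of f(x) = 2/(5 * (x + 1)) 2 * pi * csc(pi * s)/5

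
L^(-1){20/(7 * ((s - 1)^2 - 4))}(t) 10 * exp(t) * sinh(2 * t)/7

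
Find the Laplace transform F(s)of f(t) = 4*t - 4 4/s^2 - 4/s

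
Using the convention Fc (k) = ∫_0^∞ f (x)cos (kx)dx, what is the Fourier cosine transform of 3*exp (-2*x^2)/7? 3*sqrt (2)*sqrt (pi)*exp (-k^2/8)/28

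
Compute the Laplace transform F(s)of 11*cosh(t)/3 11*s/(3*(s^2 - 1))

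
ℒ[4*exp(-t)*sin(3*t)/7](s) 12/(7*((s + 1)^2 + 9))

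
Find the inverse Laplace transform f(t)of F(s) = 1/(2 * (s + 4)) exp(-4 * t)/2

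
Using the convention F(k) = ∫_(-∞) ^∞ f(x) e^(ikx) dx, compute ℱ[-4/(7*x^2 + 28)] -2*pi*exp(-2*Abs(k) ) /7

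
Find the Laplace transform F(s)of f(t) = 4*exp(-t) 4/(s+1)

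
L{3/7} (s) 3/ (7 * s)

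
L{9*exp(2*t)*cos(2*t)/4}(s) 9*(s - 2)/(4*((s - 2)^2 + 4))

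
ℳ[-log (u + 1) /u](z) pi*csc (pi*z) / (z - 1) 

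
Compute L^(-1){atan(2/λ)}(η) sin(2 * η)/η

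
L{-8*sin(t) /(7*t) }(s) -8*atan(1/s) /7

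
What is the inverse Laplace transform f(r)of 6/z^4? r^3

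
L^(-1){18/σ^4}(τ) 3 * τ^3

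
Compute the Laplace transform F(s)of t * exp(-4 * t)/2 1/(2 * (s + 4)^2)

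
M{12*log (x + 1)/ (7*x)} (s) -12*pi*csc (pi*s)/ (7*s - 7)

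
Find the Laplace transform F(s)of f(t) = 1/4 1/(4*s)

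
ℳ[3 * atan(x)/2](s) -3 * pi * sec(pi * s/2)/(4 * s)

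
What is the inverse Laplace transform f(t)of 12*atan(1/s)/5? 12*sin(t)/(5*t)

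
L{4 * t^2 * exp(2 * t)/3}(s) 8/(3 * (s - 2)^3)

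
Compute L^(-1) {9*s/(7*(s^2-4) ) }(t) 9*cosh(2*t) /7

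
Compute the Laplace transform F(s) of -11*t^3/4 -33/(2*s^4) 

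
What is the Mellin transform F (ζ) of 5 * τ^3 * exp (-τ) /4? 5 * gamma (ζ + 3) /4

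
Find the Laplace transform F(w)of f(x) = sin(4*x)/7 4/(7*(w^2 + 16))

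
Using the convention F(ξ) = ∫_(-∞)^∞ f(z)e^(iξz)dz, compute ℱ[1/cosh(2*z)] pi/(2*cosh(pi*ξ/4))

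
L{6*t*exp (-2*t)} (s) 6/ (s + 2)^2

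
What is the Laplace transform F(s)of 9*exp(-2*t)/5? 9/(5*(s + 2))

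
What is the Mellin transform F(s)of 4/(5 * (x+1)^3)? 2 * pi * (s - 2) * (s - 1)/(5 * sin(pi * s))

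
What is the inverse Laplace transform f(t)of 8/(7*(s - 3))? 8*exp(3*t)/7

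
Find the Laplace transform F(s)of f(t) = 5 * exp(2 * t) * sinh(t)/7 5/(7 * ((s - 2)^2-1))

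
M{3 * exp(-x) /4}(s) 3 * gamma(s) /4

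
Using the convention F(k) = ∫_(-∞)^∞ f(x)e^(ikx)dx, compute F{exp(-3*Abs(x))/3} 2/(k^2 + 9)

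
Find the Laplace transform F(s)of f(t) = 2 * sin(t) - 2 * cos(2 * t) 2/(s^2 + 1) - 2 * s/(s^2 + 4)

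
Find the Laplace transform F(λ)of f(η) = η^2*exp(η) 2/(λ - 1)^3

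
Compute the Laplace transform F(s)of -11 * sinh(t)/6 -11/(6 * s^2 - 6)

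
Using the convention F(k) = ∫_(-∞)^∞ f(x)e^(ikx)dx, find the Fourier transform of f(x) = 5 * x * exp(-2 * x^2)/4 5 * sqrt(2) * I * sqrt(pi) * k * exp(-k^2/8)/32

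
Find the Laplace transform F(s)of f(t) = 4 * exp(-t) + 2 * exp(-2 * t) 2/(s + 2) + 4/(s + 1)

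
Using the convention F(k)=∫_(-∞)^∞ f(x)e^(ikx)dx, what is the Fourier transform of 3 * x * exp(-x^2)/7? 3 * I * sqrt(pi) * k * exp(-k^2/4)/14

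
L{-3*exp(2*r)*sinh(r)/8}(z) -3/(8*(z - 2)^2-8)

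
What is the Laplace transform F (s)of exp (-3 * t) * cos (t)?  (s + 3)/ ( (s + 3)^2 + 1)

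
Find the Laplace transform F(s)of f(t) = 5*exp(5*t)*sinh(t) 5/((s - 5)^2-1)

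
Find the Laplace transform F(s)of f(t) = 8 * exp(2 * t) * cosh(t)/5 8 * (s - 2)/(5 * ((s - 2)^2 - 1))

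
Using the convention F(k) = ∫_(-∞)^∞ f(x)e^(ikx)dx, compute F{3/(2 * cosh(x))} 3 * pi/(2 * cosh(pi * k/2))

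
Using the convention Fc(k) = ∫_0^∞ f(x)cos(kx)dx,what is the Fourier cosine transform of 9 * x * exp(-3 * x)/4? 9 * (9 - k^2)/(4 * (k^2+9)^2)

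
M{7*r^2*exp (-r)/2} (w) 7*gamma (w+2)/2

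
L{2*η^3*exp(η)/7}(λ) 12/(7*(λ - 1)^4)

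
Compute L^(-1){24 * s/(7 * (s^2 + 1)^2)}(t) 12 * t * sin(t)/7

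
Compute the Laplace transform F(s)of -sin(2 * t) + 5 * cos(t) 5 * s/(s^2 + 1) - 2/(s^2 + 4)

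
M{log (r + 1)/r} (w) -pi * csc (pi * w)/ (w - 1)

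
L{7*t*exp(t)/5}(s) 7/(5*(s - 1)^2)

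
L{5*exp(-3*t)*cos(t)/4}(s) 5*(s + 3)/(4*((s + 3)^2 + 1))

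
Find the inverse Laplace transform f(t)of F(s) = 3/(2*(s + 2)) 3*exp(-2*t)/2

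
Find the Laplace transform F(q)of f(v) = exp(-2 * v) 1/(q+2)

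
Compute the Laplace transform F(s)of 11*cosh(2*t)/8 11*s/(8*(s^2 - 4))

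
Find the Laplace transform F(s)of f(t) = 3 3/s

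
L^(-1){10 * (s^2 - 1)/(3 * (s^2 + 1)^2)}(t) 10 * t * cos(t)/3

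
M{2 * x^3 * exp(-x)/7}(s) 2 * gamma(s + 3)/7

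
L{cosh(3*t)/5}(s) s/(5*(s^2 - 9))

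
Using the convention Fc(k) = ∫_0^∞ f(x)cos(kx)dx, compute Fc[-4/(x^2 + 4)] -pi*exp(-2*k)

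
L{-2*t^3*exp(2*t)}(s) -12/(s - 2)^4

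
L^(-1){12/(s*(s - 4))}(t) 6*exp(2*t)*sinh(2*t)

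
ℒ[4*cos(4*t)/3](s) 4*s/(3*(s^2 + 16))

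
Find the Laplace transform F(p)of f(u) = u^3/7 6/(7 * p^4)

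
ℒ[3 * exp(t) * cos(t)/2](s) 3 * (s - 1)/(2 * ((s - 1)^2 + 1))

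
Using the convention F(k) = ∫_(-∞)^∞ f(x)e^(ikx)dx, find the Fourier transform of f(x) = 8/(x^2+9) 8*pi*exp(-3*Abs(k))/3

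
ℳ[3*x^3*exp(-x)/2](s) 3*gamma(s+3)/2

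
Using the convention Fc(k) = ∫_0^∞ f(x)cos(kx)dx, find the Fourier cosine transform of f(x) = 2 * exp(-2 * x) 4/(k^2 + 4)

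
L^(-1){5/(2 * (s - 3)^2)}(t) 5 * t * exp(3 * t)/2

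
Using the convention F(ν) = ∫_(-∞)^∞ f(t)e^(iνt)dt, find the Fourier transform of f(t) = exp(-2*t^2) sqrt(2)*sqrt(pi)*exp(-ν^2/8)/2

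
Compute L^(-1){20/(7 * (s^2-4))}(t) 10 * sinh(2 * t)/7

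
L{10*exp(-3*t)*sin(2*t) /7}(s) 20/(7*((s + 3) ^2 + 4) ) 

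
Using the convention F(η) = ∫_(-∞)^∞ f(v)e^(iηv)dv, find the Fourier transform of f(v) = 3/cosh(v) 3 * pi/cosh(pi * η/2)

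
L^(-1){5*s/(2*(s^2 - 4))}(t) 5*cosh(2*t)/2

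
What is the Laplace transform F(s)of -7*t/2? -7/(2*s^2)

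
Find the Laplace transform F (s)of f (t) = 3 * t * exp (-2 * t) 3/ (s + 2)^2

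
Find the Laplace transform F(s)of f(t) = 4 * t 4/s^2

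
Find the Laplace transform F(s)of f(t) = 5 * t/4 5/(4 * s^2)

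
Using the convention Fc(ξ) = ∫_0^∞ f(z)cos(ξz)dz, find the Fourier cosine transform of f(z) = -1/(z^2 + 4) -pi * exp(-2 * ξ)/4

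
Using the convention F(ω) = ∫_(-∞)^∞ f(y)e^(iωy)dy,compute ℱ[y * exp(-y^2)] I * sqrt(pi) * ω * exp(-ω^2/4)/2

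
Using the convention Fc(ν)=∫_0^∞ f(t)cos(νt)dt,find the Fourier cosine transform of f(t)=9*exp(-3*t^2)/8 3*sqrt(3)*sqrt(pi)*exp(-ν^2/12)/16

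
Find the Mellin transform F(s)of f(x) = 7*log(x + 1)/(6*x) -7*pi*csc(pi*s)/(6*s - 6)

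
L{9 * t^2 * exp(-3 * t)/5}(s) 18/(5 * (s + 3)^3)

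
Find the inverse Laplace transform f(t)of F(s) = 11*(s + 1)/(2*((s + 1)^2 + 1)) 11*exp(-t)*cos(t)/2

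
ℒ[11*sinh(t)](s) 11/(s^2 - 1)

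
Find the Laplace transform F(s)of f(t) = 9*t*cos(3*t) 9*(s^2 - 9)/(s^2 + 9)^2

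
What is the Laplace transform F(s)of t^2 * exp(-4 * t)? 2/(s+4)^3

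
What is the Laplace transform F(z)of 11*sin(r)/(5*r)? 11*atan(1/z)/5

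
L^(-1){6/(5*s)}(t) 6/5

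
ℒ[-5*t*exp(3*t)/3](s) -5/(3*(s - 3)^2)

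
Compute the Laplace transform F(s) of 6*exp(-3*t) 6/(s + 3) 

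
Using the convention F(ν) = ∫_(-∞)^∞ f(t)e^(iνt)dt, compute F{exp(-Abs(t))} 2/(ν^2 + 1)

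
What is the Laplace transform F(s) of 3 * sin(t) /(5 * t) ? 3 * atan(1/s) /5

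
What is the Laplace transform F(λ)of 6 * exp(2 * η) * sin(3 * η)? 18/((λ - 2)^2 + 9)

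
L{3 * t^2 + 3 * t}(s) 6/s^3 + 3/s^2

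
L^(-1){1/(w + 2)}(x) exp(-2 * x)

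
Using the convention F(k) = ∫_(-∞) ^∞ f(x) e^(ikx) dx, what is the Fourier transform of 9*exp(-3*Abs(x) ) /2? 27/(k^2+9) 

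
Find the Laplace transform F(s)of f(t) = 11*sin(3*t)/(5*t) 11*atan(3/s)/5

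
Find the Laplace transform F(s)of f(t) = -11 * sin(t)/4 -11/(4 * s^2 + 4)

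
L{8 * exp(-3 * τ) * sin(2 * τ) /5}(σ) 16/(5 * ((σ + 3) ^2 + 4) ) 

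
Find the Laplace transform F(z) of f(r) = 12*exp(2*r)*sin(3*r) 36/((z - 2) ^2 + 9) 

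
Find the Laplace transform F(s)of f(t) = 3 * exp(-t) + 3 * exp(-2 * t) 3/(s + 2) + 3/(s + 1)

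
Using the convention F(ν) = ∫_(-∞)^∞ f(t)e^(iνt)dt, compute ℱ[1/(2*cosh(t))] pi/(2*cosh(pi*ν/2))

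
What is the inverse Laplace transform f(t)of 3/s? 3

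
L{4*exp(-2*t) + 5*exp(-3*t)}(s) 5/(s + 3) + 4/(s + 2)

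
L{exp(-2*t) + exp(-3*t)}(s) 1/(s + 3) + 1/(s + 2)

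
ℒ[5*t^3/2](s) 15/s^4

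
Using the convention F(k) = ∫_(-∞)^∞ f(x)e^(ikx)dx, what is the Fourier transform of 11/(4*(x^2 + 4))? 11*pi*exp(-2*Abs(k))/8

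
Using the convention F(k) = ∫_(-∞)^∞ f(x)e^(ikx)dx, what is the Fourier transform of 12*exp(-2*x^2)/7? 6*sqrt(2)*sqrt(pi)*exp(-k^2/8)/7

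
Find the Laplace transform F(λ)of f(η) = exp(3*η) 1/(λ - 3)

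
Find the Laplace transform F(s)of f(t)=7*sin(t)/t 7*atan(1/s)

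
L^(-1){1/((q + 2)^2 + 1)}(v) exp(-2*v)*sin(v)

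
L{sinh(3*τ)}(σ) 3/(σ^2 - 9)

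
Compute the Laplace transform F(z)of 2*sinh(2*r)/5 4/(5*(z^2 - 4))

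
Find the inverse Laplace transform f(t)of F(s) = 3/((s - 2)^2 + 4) 3 * exp(2 * t) * sin(2 * t)/2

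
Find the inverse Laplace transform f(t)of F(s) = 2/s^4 t^3/3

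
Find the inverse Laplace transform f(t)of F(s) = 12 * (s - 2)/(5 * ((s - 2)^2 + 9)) 12 * exp(2 * t) * cos(3 * t)/5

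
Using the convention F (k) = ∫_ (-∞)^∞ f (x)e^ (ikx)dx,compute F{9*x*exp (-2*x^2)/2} 9*sqrt (2)*I*sqrt (pi)*k*exp (-k^2/8)/16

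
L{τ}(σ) σ^(-2)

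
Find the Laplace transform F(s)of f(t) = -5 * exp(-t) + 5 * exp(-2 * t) 5/(s + 2) - 5/(s + 1)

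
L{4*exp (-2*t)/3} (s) 4/ (3*(s + 2))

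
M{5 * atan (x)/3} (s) -5 * pi * sec (pi * s/2)/ (6 * s)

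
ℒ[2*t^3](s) 12/s^4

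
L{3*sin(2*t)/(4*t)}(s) 3*atan(2/s)/4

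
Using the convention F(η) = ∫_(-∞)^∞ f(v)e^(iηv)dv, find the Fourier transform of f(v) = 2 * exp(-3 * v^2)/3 2 * sqrt(3) * sqrt(pi) * exp(-η^2/12)/9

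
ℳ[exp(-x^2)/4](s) gamma(s/2)/8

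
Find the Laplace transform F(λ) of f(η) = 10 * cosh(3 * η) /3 10 * λ/(3 * (λ^2-9) ) 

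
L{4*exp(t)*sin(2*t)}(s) 8/((s - 1)^2 + 4)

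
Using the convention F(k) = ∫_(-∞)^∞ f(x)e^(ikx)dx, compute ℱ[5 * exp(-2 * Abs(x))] 20/(k^2 + 4)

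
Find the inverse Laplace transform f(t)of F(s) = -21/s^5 -7*t^4/8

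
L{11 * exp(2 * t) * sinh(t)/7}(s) 11/(7 * ((s - 2)^2-1))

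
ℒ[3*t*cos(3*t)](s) 3*(s^2 - 9)/(s^2+9)^2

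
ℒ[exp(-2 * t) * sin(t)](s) 1/((s + 2) ^2 + 1) 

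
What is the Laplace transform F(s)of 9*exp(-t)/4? 9/(4*(s + 1))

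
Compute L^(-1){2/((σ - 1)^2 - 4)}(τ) exp(τ) * sinh(2 * τ)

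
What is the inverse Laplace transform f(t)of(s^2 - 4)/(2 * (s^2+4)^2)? t * cos(2 * t)/2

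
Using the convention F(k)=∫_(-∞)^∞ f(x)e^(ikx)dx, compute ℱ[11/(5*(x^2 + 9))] 11*pi*exp(-3*Abs(k))/15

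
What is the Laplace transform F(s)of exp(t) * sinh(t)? 1/(s * (s - 2))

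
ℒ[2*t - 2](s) 2/s^2-2/s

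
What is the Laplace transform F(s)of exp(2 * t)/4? 1/(4 * (s - 2))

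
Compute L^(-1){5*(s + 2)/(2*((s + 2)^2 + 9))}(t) 5*exp(-2*t)*cos(3*t)/2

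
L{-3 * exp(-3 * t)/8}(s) -3/(8 * s + 24)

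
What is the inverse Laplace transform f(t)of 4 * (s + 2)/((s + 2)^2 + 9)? 4 * exp(-2 * t) * cos(3 * t)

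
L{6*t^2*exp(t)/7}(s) 12/(7*(s - 1)^3)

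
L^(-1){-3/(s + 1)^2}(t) -3 * t * exp(-t)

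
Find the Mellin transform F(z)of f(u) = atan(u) -pi*sec(pi*z/2)/(2*z)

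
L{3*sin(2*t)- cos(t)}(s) 6/(s^2 + 4)- s/(s^2 + 1)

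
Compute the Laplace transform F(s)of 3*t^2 6/s^3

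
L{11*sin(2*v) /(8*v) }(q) 11*atan(2/q) /8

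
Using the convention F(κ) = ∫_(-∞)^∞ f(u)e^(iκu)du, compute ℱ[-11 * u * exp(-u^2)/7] -11 * I * sqrt(pi) * κ * exp(-κ^2/4)/14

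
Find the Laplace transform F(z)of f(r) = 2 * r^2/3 4/(3 * z^3)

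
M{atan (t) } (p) -pi*sec (pi*p/2) / (2*p) 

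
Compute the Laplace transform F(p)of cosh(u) p/(p^2-1)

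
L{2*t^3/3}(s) 4/s^4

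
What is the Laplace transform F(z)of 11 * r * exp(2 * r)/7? 11/(7 * (z - 2)^2)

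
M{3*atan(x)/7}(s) -3*pi*sec(pi*s/2)/(14*s)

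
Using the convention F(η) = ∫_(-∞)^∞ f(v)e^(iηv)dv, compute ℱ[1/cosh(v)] pi/cosh(pi * η/2)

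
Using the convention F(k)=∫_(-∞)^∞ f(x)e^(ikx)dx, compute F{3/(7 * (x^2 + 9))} pi * exp(-3 * Abs(k))/7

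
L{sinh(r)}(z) 1/(z^2 - 1)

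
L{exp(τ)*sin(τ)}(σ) 1/((σ - 1)^2 + 1)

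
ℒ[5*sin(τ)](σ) 5/(σ^2 + 1)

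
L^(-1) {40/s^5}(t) 5*t^4/3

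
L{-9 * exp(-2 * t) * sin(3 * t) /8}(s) -27/(8 * (s + 2) ^2 + 72) 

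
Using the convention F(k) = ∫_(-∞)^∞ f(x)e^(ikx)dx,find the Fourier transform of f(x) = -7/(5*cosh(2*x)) -7*pi/(10*cosh(pi*k/4))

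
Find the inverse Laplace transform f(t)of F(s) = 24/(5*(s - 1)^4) 4*t^3*exp(t)/5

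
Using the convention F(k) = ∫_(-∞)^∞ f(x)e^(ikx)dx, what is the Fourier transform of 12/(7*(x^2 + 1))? 12*pi*exp(-Abs(k))/7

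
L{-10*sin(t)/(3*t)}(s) -10*atan(1/s)/3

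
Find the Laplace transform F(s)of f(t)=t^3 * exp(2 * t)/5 6/(5 * (s - 2)^4)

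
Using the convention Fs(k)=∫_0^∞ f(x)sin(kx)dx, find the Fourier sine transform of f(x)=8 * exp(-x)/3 8 * k/(3 * (k^2 + 1))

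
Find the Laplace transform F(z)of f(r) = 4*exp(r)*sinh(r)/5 4/(5*z*(z - 2))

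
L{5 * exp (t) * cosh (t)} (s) 5 * (s - 1)/ (s * (s - 2))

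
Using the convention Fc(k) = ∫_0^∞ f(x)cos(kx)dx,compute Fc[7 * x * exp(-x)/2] 7 * (1 - k^2)/(2 * (k^2 + 1)^2)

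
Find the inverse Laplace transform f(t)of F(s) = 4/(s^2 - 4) 2*sinh(2*t)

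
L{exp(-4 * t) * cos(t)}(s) (s+4)/((s+4)^2+1)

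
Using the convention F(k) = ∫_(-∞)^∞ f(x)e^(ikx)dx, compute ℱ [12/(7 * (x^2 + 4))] 6 * pi * exp(-2 * Abs(k))/7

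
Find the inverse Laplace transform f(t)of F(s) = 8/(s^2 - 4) 4*sinh(2*t)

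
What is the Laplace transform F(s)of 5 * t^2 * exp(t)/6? 5/(3 * (s - 1)^3)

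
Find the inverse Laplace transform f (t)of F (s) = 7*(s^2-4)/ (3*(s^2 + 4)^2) 7*t*cos (2*t)/3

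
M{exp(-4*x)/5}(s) gamma(s)/(5*4^s)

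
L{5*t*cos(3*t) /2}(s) 5*(s^2 - 9) /(2*(s^2+9) ^2) 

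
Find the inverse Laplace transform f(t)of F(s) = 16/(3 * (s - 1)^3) 8 * t^2 * exp(t)/3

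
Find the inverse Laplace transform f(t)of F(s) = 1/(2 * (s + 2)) exp(-2 * t)/2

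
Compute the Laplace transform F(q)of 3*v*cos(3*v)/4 3*(q^2 - 9)/(4*(q^2+9)^2)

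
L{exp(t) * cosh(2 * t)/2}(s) (s - 1)/(2 * ((s - 1)^2 - 4))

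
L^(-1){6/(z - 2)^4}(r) r^3*exp(2*r)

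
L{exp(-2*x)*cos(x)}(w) (w + 2)/((w + 2)^2 + 1)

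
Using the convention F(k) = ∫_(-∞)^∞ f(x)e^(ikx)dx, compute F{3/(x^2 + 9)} pi*exp(-3*Abs(k))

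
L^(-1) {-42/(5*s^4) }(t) -7*t^3/5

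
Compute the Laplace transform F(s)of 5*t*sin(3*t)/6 5*s/(s^2 + 9)^2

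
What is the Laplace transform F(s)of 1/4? 1/(4*s)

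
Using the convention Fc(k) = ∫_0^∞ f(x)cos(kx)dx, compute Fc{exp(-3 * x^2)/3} sqrt(3) * sqrt(pi) * exp(-k^2/12)/18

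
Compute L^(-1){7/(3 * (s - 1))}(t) 7 * exp(t)/3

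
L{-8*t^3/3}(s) -16/s^4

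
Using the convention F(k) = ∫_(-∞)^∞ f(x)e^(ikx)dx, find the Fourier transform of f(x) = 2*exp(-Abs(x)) 4/(k^2 + 1)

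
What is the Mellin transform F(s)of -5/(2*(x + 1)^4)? 5*pi*(s - 3)*(s - 2)*(s - 1)/(12*sin(pi*s))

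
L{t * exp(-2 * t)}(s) (s + 2)^(-2)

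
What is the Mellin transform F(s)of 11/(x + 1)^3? 11*pi*(s - 2)*(s - 1)/(2*sin(pi*s))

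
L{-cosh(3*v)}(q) -q/(q^2 - 9)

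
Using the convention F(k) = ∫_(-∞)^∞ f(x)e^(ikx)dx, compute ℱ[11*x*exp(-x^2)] 11*I*sqrt(pi)*k*exp(-k^2/4)/2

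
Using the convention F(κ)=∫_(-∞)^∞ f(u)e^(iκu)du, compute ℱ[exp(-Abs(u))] 2/(κ^2 + 1)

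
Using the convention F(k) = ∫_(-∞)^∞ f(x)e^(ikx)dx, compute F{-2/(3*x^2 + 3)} -2*pi*exp(-Abs(k))/3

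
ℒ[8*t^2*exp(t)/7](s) 16/(7*(s - 1)^3)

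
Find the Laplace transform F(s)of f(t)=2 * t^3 12/s^4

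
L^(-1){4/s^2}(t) 4*t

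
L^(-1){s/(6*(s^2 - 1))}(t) cosh(t)/6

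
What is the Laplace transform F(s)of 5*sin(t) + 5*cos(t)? 5*s/(s^2 + 1) + 5/(s^2 + 1)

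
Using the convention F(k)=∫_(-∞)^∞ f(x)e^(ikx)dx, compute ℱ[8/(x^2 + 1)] 8*pi*exp(-Abs(k))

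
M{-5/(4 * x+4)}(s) -5 * pi * csc(pi * s)/4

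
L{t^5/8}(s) 15/s^6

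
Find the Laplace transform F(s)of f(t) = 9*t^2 18/s^3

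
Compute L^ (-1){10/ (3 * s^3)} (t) 5 * t^2/3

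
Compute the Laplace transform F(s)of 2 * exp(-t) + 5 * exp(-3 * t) 5/(s + 3) + 2/(s + 1)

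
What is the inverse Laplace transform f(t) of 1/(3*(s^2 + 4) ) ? sin(2*t) /6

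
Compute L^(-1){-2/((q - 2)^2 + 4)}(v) -exp(2 * v) * sin(2 * v)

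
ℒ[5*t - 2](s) 5/s^2 - 2/s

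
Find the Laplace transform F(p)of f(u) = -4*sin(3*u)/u -4*atan(3/p)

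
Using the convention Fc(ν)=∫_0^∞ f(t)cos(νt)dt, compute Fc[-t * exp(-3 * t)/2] (ν^2-9)/(2 * (ν^2 + 9)^2)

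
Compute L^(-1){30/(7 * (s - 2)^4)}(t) 5 * t^3 * exp(2 * t)/7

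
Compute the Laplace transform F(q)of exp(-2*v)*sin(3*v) 3/((q + 2)^2 + 9)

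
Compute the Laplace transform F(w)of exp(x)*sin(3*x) 3/((w - 1)^2+9)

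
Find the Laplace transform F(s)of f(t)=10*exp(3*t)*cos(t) 10*(s - 3)/((s - 3)^2+1)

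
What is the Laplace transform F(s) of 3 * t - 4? 3/s^2-4/s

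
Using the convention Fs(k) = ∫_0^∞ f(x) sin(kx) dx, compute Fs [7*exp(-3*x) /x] 7*atan(k/3) 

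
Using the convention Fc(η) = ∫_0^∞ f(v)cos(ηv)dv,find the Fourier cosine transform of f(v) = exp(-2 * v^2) sqrt(2) * sqrt(pi) * exp(-η^2/8)/4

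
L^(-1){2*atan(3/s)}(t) 2*sin(3*t)/t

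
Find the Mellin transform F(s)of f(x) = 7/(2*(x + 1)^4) 7*gamma(s)*gamma(4 - s)/12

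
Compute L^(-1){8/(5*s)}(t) 8/5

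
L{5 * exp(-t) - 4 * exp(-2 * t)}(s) 5/(s + 1) - 4/(s + 2)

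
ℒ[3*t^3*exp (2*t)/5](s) 18/ (5*(s - 2)^4)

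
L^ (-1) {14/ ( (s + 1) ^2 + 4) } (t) 7*exp (-t)*sin (2*t) 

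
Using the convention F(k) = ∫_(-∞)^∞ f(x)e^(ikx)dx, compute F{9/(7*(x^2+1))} 9*pi*exp(-Abs(k))/7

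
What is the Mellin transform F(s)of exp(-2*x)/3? gamma(s)/(3*2^s)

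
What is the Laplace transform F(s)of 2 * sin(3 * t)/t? 2 * atan(3/s)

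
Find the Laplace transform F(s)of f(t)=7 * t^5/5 168/s^6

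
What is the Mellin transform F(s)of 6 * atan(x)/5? -3 * pi * sec(pi * s/2)/(5 * s)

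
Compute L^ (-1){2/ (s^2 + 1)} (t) 2*sin (t)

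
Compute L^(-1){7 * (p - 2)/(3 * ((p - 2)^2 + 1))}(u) 7 * exp(2 * u) * cos(u)/3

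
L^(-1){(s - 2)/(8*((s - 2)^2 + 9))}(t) exp(2*t)*cos(3*t)/8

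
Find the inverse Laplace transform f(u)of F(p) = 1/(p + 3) exp(-3*u)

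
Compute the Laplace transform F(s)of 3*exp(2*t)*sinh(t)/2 3/(2*((s - 2)^2 - 1))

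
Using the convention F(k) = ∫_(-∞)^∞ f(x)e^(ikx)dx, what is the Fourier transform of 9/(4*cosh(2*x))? 9*pi/(8*cosh(pi*k/4))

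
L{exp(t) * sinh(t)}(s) 1/(s * (s - 2))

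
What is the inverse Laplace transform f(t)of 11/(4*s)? 11/4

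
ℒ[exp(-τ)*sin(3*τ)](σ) 3/((σ + 1)^2 + 9)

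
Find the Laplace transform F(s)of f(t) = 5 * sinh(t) 5/(s^2 - 1)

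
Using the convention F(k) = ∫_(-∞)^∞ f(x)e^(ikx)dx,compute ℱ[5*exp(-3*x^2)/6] 5*sqrt(3)*sqrt(pi)*exp(-k^2/12)/18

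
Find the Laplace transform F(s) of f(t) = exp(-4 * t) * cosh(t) (s + 4) /((s + 4) ^2 - 1) 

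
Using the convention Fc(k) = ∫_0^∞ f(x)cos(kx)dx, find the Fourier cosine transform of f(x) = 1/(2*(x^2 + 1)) pi*exp(-k)/4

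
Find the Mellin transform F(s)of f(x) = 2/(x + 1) 2 * pi * csc(pi * s)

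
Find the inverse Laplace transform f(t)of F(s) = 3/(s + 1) 3*exp(-t)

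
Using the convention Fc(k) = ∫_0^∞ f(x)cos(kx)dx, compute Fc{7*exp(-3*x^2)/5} 7*sqrt(3)*sqrt(pi)*exp(-k^2/12)/30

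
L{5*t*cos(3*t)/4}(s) 5*(s^2 - 9)/(4*(s^2 + 9)^2)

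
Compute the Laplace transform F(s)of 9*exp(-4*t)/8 9/(8*(s + 4))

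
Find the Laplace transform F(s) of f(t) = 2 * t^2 4/s^3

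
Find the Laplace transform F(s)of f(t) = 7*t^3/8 21/(4*s^4)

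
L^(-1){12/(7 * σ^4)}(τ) 2 * τ^3/7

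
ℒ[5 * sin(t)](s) 5/(s^2 + 1)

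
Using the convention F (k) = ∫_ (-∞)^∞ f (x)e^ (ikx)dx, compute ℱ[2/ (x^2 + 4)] pi*exp (-2*Abs (k))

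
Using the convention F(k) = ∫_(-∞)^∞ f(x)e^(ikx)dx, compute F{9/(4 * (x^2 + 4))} 9 * pi * exp(-2 * Abs(k))/8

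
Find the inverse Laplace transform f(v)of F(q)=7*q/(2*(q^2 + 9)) 7*cos(3*v)/2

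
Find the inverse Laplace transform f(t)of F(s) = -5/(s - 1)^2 -5 * t * exp(t)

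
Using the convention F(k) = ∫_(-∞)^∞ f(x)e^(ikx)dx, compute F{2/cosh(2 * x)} pi/cosh(pi * k/4)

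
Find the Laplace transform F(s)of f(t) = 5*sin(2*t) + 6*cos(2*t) 6*s/(s^2 + 4) + 10/(s^2 + 4)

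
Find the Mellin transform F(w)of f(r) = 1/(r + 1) pi*csc(pi*w)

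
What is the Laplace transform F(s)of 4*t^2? 8/s^3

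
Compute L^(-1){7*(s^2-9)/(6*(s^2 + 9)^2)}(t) 7*t*cos(3*t)/6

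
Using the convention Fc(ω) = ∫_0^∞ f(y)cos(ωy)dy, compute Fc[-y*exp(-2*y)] (ω^2 - 4)/(ω^2+4)^2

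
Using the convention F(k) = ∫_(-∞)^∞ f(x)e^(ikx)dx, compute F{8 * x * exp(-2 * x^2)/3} sqrt(2) * I * sqrt(pi) * k * exp(-k^2/8)/3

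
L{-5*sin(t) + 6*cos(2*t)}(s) 6*s/(s^2 + 4) - 5/(s^2 + 1)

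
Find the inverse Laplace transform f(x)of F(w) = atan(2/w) sin(2 * x)/x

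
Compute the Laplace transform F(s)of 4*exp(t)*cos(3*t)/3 4*(s - 1)/(3*((s - 1)^2 + 9))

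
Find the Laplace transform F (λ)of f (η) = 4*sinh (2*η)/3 8/ (3*(λ^2 - 4))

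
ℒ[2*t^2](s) 4/s^3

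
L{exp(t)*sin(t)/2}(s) 1/(2*((s - 1)^2 + 1))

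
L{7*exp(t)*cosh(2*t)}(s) 7*(s - 1)/((s - 1)^2 - 4)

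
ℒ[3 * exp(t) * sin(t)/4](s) 3/(4 * ((s - 1)^2+1))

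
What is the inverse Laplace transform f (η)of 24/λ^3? 12*η^2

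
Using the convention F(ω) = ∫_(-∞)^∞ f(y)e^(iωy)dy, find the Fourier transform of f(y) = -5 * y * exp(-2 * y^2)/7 -5 * sqrt(2) * I * sqrt(pi) * ω * exp(-ω^2/8)/56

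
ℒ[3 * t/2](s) 3/(2 * s^2) 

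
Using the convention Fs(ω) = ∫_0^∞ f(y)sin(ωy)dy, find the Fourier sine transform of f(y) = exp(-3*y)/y atan(ω/3)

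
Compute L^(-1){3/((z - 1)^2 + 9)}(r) exp(r)*sin(3*r)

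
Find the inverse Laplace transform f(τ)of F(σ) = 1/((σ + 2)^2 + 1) exp(-2*τ)*sin(τ)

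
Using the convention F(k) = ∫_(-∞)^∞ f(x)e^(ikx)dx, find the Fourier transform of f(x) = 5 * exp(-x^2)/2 5 * sqrt(pi) * exp(-k^2/4)/2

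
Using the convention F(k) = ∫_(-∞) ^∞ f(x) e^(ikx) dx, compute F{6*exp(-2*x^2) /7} 3*sqrt(2)*sqrt(pi)*exp(-k^2/8) /7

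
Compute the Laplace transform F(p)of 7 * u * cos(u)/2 7 * (p^2-1)/(2 * (p^2 + 1)^2)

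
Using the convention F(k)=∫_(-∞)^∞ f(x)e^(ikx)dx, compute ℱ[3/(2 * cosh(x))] 3 * pi/(2 * cosh(pi * k/2))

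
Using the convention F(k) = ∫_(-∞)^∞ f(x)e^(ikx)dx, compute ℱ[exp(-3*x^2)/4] sqrt(3)*sqrt(pi)*exp(-k^2/12)/12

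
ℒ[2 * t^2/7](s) 4/(7 * s^3)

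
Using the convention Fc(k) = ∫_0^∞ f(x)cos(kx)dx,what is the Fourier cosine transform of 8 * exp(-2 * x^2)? 2 * sqrt(2) * sqrt(pi) * exp(-k^2/8)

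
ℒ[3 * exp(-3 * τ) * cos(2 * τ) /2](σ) 3 * (σ + 3) /(2 * ((σ + 3) ^2 + 4) ) 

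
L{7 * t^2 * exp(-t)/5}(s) 14/(5 * (s + 1)^3)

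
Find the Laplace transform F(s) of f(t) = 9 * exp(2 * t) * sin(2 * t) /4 9/(2 * ((s - 2) ^2 + 4) ) 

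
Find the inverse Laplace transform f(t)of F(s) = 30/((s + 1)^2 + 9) 10*exp(-t)*sin(3*t)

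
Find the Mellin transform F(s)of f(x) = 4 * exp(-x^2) 2 * gamma(s/2)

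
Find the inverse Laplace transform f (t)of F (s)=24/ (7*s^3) 12*t^2/7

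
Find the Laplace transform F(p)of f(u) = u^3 6/p^4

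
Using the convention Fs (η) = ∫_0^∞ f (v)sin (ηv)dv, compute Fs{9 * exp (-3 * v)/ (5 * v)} 9 * atan (η/3)/5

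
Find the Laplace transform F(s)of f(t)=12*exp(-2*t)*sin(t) 12/((s+2)^2+1)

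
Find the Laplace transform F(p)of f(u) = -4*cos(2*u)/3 -4*p/(3*p^2 + 12)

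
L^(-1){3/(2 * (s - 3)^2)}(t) 3 * t * exp(3 * t)/2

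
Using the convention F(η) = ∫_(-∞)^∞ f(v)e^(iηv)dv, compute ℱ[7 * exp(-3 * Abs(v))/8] 21/(4 * (η^2 + 9))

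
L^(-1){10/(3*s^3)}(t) 5*t^2/3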